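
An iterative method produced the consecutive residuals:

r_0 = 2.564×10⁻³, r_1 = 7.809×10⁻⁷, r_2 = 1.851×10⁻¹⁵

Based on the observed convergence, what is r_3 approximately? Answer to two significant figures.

First estimate the order: p ≈ ln(r_2/r_1) / ln(r_1/r_0) = ln(1.851×10⁻¹⁵/7.809×10⁻⁷)/ln(7.809×10⁻⁷/2.564×10⁻³) = ln(2.37034e-09)/ln(0.000304563) ≈ 2.4529.
Then r_3 ≈ r_2·(r_2/r_1)^p = 1.851×10⁻¹⁵·(2.37034e-09)^2.4529 = 1.851×10⁻¹⁵·6.97065e-22 ≈ 1.29e-36.

1.3e-36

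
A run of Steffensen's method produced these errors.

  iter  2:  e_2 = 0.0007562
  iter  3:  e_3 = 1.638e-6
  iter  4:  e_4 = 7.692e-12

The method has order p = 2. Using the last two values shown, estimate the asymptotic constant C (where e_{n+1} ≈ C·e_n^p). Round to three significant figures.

2.87

C ≈ e_4 / e_3^2
  = 7.692e-12 / (1.638e-6)^2
  = 7.692e-12 / 2.68304e-12 ≈ 2.8669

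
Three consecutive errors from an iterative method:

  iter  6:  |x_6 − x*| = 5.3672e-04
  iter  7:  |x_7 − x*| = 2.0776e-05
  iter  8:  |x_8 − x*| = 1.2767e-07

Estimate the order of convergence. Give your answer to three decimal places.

1.566

p ≈ ln(|x_8 − x*|/|x_7 − x*|) / ln(|x_7 − x*|/|x_6 − x*|)
  = ln(1.2767e-07/2.0776e-05) / ln(2.0776e-05/5.3672e-04)
  = ln(0.00614507) / ln(0.0387092)
  = -5.092105 / -3.251678 ≈ 1.565993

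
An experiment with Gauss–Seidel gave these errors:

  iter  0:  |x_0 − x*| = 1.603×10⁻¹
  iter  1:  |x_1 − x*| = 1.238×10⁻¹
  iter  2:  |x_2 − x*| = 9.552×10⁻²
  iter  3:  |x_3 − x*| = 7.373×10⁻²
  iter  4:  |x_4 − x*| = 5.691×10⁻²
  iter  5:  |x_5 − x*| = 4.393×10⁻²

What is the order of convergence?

1

Consecutive ratios: |x_5 − x*|/|x_4 − x*| = 4.393×10⁻²/5.691×10⁻² = 0.771921, |x_4 − x*|/|x_3 − x*| = 5.691×10⁻²/7.373×10⁻² = 0.77187.
p ≈ ln(0.771921)/ln(0.77187) = -0.2589/-0.2589 ≈ 1.00.
So the convergence is linear (order 1).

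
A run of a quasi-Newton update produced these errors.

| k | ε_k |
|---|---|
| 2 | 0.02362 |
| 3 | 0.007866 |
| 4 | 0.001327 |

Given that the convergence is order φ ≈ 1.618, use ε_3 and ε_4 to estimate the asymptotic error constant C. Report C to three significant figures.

C ≈ ε_4 / ε_3^1.618
  = 0.001327 / (0.007866)^1.618
  = 0.001327 / 0.000393849 ≈ 3.3693

3.37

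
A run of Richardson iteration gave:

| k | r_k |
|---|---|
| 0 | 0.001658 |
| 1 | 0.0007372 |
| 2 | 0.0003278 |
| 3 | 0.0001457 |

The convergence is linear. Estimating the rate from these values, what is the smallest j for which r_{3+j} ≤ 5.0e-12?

Rate ρ ≈ r_3/r_2 = 0.0001457/0.0003278 = 0.4445.
After j more steps, r_{3+j} ≈ 0.0001457·ρ^j; need ρ^j ≤ 5.0e-12/0.0001457 = 3.43171e-08.
j ≥ ln(3.43171e-08)/ln(0.4445) = -17.1876/-0.81081 = 21.198.
So 22 more iterations are needed.

22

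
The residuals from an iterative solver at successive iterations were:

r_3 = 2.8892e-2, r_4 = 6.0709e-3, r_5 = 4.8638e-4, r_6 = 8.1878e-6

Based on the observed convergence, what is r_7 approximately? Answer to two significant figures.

1.1e-8

First estimate the order: p ≈ ln(r_6/r_5) / ln(r_5/r_4) = ln(8.1878e-6/4.8638e-4)/ln(4.8638e-4/6.0709e-3) = ln(0.0168342)/ln(0.0801166) ≈ 1.6180.
Then r_7 ≈ r_6·(r_6/r_5)^p = 8.1878e-6·(0.0168342)^1.6180 = 8.1878e-6·0.0013489 ≈ 1.104e-08.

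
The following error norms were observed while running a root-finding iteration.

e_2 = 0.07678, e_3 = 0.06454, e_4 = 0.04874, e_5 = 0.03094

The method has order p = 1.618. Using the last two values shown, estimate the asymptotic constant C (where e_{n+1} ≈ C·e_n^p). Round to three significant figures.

C ≈ e_5 / e_4^1.618
  = 0.03094 / (0.04874)^1.618
  = 0.03094 / 0.00753353 ≈ 4.107

4.11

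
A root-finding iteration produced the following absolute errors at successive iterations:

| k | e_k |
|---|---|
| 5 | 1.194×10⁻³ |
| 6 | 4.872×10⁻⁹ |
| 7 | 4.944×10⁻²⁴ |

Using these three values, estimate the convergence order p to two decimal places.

2.78

p ≈ ln(e_7/e_6) / ln(e_6/e_5)
  = ln(4.944×10⁻²⁴/4.872×10⁻⁹) / ln(4.872×10⁻⁹/1.194×10⁻³)
  = ln(1.01478e-15) / ln(4.0804e-06)
  = -34.52410 / -12.40932 ≈ 2.78211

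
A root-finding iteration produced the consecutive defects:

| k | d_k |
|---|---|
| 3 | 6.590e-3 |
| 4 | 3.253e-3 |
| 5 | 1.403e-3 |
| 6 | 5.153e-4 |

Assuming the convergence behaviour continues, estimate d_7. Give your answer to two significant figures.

First estimate the order: p ≈ ln(d_6/d_5) / ln(d_5/d_4) = ln(5.153e-4/1.403e-3)/ln(1.403e-3/3.253e-3) = ln(0.367284)/ln(0.431294) ≈ 1.1910.
Then d_7 ≈ d_6·(d_6/d_5)^p = 5.153e-4·(0.367284)^1.1910 = 5.153e-4·0.303331 ≈ 0.0001563.

1.6e-4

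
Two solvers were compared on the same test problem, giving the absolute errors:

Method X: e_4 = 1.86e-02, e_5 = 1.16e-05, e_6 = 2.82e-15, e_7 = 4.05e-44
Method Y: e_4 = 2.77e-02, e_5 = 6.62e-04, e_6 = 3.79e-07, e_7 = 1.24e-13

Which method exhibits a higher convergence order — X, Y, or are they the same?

Method X: p ≈ ln(4.05e-44/2.82e-15)/ln(2.82e-15/1.16e-05) ≈ 3.00.
Method Y: p ≈ ln(1.24e-13/3.79e-07)/ln(3.79e-07/6.62e-04) ≈ 2.00.
Method X has the higher order (≈3.0 vs ≈2.0).

X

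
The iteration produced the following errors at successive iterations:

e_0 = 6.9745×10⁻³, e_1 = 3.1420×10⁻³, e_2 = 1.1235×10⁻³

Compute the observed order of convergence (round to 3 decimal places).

p ≈ ln(e_2/e_1) / ln(e_1/e_0)
  = ln(1.1235×10⁻³/3.1420×10⁻³) / ln(3.1420×10⁻³/6.9745×10⁻³)
  = ln(0.357575) / ln(0.450498)
  = -1.028410 / -0.797402 ≈ 1.289701

1.290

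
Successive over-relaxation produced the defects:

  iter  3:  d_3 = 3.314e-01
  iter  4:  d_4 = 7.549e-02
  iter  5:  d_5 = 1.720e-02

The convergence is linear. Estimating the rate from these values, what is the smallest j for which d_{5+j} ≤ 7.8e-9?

10

Rate ρ ≈ d_5/d_4 = 1.720e-02/7.549e-02 = 0.2278.
After j more steps, d_{5+j} ≈ 1.720e-02·ρ^j; need ρ^j ≤ 7.8e-9/1.720e-02 = 4.53488e-07.
j ≥ ln(4.53488e-07)/ln(0.2278) = -14.6063/-1.47929 = 9.874.
So 10 more iterations are needed.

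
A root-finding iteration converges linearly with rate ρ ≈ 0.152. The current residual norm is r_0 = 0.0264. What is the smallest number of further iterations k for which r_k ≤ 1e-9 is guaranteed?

After k steps, r_k ≈ 0.0264·0.152^k.
Need 0.152^k ≤ 1e-9/0.0264 = 3.78788e-08.
k ≥ ln(3.78788e-08)/ln(0.152) = -17.0889/-1.88387 = 9.071.
Smallest integer k = 10.

10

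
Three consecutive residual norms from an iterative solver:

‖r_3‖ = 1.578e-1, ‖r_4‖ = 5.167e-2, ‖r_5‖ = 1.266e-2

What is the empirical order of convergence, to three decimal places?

1.260

p ≈ ln(‖r_5‖/‖r_4‖) / ln(‖r_4‖/‖r_3‖)
  = ln(1.266e-2/5.167e-2) / ln(5.167e-2/1.578e-1)
  = ln(0.245016) / ln(0.32744)
  = -1.406432 / -1.116450 ≈ 1.259736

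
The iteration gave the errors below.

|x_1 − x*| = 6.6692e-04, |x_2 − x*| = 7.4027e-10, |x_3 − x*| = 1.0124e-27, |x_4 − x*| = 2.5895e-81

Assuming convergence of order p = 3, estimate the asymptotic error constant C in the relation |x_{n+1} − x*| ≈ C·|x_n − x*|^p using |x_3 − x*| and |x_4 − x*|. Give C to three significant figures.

2.50

C ≈ |x_4 − x*| / |x_3 − x*|^3
  = 2.5895e-81 / (1.0124e-27)^3
  = 2.5895e-81 / 1.03766e-81 ≈ 2.4955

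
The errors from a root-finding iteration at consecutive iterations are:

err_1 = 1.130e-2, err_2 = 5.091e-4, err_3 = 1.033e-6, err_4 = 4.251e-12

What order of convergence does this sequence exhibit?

Consecutive ratios: err_4/err_3 = 4.251e-12/1.033e-6 = 4.1152e-06, err_3/err_2 = 1.033e-6/5.091e-4 = 0.00202907.
p ≈ ln(4.1152e-06)/ln(0.00202907) = -12.4008/-6.2002 ≈ 2.00.
So the convergence is quadratic (order 2).

2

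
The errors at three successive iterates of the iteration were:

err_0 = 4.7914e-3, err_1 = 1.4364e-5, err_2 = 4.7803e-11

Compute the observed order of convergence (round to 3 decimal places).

2.171

p ≈ ln(err_2/err_1) / ln(err_1/err_0)
  = ln(4.7803e-11/1.4364e-5) / ln(1.4364e-5/4.7914e-3)
  = ln(3.32797e-06) / ln(0.00299787)
  = -12.613148 / -5.809853 ≈ 2.170993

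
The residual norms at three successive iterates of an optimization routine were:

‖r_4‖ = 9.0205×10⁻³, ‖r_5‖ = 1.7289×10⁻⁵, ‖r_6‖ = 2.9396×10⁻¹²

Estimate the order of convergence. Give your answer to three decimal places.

2.491

p ≈ ln(‖r_6‖/‖r_5‖) / ln(‖r_5‖/‖r_4‖)
  = ln(2.9396×10⁻¹²/1.7289×10⁻⁵) / ln(1.7289×10⁻⁵/9.0205×10⁻³)
  = ln(1.70027e-07) / ln(0.00191663)
  = -15.587309 / -6.257187 ≈ 2.491105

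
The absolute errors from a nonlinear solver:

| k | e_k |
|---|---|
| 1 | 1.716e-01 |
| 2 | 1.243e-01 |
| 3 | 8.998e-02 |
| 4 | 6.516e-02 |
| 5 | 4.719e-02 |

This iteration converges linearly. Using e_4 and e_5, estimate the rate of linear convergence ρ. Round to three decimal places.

0.724

ρ ≈ e_5/e_4 = 4.719e-02/6.516e-02 = 0.72422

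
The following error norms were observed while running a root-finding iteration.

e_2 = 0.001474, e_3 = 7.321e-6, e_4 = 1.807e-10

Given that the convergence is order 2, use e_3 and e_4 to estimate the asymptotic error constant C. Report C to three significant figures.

C ≈ e_4 / e_3^2
  = 1.807e-10 / (7.321e-6)^2
  = 1.807e-10 / 5.3597e-11 ≈ 3.3715

3.37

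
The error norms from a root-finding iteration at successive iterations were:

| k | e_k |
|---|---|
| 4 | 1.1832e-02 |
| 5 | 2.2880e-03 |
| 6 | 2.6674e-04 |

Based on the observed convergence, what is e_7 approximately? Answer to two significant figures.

1.6e-5

First estimate the order: p ≈ ln(e_6/e_5) / ln(e_5/e_4) = ln(2.6674e-04/2.2880e-03)/ln(2.2880e-03/1.1832e-02) = ln(0.116582)/ln(0.193374) ≈ 1.3080.
Then e_7 ≈ e_6·(e_6/e_5)^p = 2.6674e-04·(0.116582)^1.3080 = 2.6674e-04·0.0601387 ≈ 1.604e-05.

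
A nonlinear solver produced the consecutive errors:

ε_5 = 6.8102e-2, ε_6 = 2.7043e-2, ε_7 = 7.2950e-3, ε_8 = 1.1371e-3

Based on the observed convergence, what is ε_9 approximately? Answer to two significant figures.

First estimate the order: p ≈ ln(ε_8/ε_7) / ln(ε_7/ε_6) = ln(1.1371e-3/7.2950e-3)/ln(7.2950e-3/2.7043e-2) = ln(0.155874)/ln(0.269756) ≈ 1.4186.
Then ε_9 ≈ ε_8·(ε_8/ε_7)^p = 1.1371e-3·(0.155874)^1.4186 = 1.1371e-3·0.0715927 ≈ 8.141e-05.

8.1e-5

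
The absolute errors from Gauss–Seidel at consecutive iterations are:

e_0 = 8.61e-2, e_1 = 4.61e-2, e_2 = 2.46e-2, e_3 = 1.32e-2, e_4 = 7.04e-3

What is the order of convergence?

1

Consecutive ratios: e_4/e_3 = 7.04e-3/1.32e-2 = 0.533333, e_3/e_2 = 1.32e-2/2.46e-2 = 0.536585.
p ≈ ln(0.533333)/ln(0.536585) = -0.6286/-0.6225 ≈ 1.01.
So the convergence is linear (order 1).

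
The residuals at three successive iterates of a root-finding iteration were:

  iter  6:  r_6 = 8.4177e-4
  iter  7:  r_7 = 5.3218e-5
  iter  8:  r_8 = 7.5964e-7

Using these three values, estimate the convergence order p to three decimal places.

p ≈ ln(r_8/r_7) / ln(r_7/r_6)
  = ln(7.5964e-7/5.3218e-5) / ln(5.3218e-5/8.4177e-4)
  = ln(0.0142741) / ln(0.0632215)
  = -4.249309 / -2.761111 ≈ 1.538985

1.539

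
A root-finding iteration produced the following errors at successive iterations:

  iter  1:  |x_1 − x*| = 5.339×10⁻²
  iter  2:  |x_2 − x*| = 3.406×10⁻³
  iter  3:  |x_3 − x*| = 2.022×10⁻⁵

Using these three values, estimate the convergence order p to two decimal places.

1.86

p ≈ ln(|x_3 − x*|/|x_2 − x*|) / ln(|x_2 − x*|/|x_1 − x*|)
  = ln(2.022×10⁻⁵/3.406×10⁻³) / ln(3.406×10⁻³/5.339×10⁻²)
  = ln(0.00593658) / ln(0.0637947)
  = -5.12662 / -2.75209 ≈ 1.86281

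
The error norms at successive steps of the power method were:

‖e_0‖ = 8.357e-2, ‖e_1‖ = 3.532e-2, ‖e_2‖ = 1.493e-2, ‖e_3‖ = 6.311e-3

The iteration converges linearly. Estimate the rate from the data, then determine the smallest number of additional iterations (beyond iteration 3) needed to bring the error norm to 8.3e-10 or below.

19

Rate ρ ≈ ‖e_3‖/‖e_2‖ = 6.311e-3/1.493e-2 = 0.4227.
After j more steps, ‖e_{3+j}‖ ≈ 6.311e-3·ρ^j; need ρ^j ≤ 8.3e-10/6.311e-3 = 1.31516e-07.
j ≥ ln(1.31516e-07)/ln(0.4227) = -15.8441/-0.86109 = 18.400.
So 19 more iterations are needed.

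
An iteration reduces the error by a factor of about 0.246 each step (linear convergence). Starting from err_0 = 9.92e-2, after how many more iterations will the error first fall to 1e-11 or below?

17

After k steps, err_k ≈ 9.92e-2·0.246^k.
Need 0.246^k ≤ 1e-11/9.92e-2 = 1.00806e-10.
k ≥ ln(1.00806e-10)/ln(0.246) = -23.0178/-1.40242 = 16.413.
Smallest integer k = 17.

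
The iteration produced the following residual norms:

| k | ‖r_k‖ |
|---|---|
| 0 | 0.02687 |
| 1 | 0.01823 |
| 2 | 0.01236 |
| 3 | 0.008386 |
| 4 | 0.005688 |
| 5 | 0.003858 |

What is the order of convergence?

Consecutive ratios: ‖r_5‖/‖r_4‖ = 0.003858/0.005688 = 0.67827, ‖r_4‖/‖r_3‖ = 0.005688/0.008386 = 0.678273.
p ≈ ln(0.67827)/ln(0.678273) = -0.3882/-0.3882 ≈ 1.00.
So the convergence is linear (order 1).

1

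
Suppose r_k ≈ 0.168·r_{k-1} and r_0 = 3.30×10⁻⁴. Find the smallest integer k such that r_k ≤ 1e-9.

After k steps, r_k ≈ 3.30×10⁻⁴·0.168^k.
Need 0.168^k ≤ 1e-9/3.30×10⁻⁴ = 3.0303e-06.
k ≥ ln(3.0303e-06)/ln(0.168) = -12.7068/-1.78379 = 7.123.
Smallest integer k = 8.

8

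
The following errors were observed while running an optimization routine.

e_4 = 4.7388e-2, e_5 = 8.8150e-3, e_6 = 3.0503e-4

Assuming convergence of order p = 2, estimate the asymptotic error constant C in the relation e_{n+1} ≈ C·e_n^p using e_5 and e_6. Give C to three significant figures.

C ≈ e_6 / e_5^2
  = 3.0503e-4 / (8.8150e-3)^2
  = 3.0503e-4 / 7.77042e-05 ≈ 3.9255

3.93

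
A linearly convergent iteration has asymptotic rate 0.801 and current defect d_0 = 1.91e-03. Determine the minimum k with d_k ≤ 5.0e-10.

After k steps, d_k ≈ 1.91e-03·0.801^k.
Need 0.801^k ≤ 5.0e-10/1.91e-03 = 2.6178e-07.
k ≥ ln(2.6178e-07)/ln(0.801) = -15.1558/-0.22189 = 68.303.
Smallest integer k = 69.

69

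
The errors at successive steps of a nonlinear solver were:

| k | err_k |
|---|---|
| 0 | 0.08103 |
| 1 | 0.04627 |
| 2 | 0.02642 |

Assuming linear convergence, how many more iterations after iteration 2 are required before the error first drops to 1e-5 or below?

15

Rate ρ ≈ err_2/err_1 = 0.02642/0.04627 = 0.5710.
After j more steps, err_{2+j} ≈ 0.02642·ρ^j; need ρ^j ≤ 1e-5/0.02642 = 0.000378501.
j ≥ ln(0.000378501)/ln(0.5710) = -7.8793/-0.56037 = 14.061.
So 15 more iterations are needed.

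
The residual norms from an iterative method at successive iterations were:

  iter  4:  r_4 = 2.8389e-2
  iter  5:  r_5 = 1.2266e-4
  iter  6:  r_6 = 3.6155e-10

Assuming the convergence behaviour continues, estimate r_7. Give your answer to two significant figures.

4.2e-23

First estimate the order: p ≈ ln(r_6/r_5) / ln(r_5/r_4) = ln(3.6155e-10/1.2266e-4)/ln(1.2266e-4/2.8389e-2) = ln(2.94758e-06)/ln(0.00432069) ≈ 2.3390.
Then r_7 ≈ r_6·(r_6/r_5)^p = 3.6155e-10·(2.94758e-06)^2.3390 = 3.6155e-10·1.15899e-13 ≈ 4.19e-23.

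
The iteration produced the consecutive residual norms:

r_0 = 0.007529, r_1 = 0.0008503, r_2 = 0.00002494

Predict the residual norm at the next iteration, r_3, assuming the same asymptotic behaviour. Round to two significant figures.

8.3e-8

First estimate the order: p ≈ ln(r_2/r_1) / ln(r_1/r_0) = ln(0.00002494/0.0008503)/ln(0.0008503/0.007529) = ln(0.0293308)/ln(0.112937) ≈ 1.6182.
Then r_3 ≈ r_2·(r_2/r_1)^p = 0.00002494·(0.0293308)^1.6182 = 0.00002494·0.00330997 ≈ 8.255e-08.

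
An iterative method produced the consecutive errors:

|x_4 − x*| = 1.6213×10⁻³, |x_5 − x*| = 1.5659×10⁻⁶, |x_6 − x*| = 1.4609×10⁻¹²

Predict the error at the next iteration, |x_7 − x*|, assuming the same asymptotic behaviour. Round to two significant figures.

First estimate the order: p ≈ ln(|x_6 − x*|/|x_5 − x*|) / ln(|x_5 − x*|/|x_4 − x*|) = ln(1.4609×10⁻¹²/1.5659×10⁻⁶)/ln(1.5659×10⁻⁶/1.6213×10⁻³) = ln(9.32946e-07)/ln(0.00096583) ≈ 2.0000.
Then |x_7 − x*| ≈ |x_6 − x*|·(|x_6 − x*|/|x_5 − x*|)^p = 1.4609×10⁻¹²·(9.32946e-07)^2.0000 = 1.4609×10⁻¹²·8.70388e-13 ≈ 1.272e-24.

1.3e-24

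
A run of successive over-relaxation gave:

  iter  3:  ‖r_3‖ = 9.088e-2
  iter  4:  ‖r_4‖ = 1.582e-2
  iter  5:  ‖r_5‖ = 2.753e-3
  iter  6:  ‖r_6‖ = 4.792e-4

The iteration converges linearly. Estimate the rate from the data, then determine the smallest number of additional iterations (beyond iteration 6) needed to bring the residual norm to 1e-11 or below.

11

Rate ρ ≈ ‖r_6‖/‖r_5‖ = 4.792e-4/2.753e-3 = 0.1741.
After j more steps, ‖r_{6+j}‖ ≈ 4.792e-4·ρ^j; need ρ^j ≤ 1e-11/4.792e-4 = 2.08681e-08.
j ≥ ln(2.08681e-08)/ln(0.1741) = -17.6850/-1.74813 = 10.117.
So 11 more iterations are needed.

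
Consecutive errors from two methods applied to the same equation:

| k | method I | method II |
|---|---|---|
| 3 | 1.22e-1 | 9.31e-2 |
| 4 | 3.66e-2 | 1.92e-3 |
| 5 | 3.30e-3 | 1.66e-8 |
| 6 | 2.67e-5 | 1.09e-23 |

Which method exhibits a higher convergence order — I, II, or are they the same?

Method I: p ≈ ln(2.67e-5/3.30e-3)/ln(3.30e-3/3.66e-2) ≈ 2.00.
Method II: p ≈ ln(1.09e-23/1.66e-8)/ln(1.66e-8/1.92e-3) ≈ 3.00.
Method II has the higher order (≈3.0 vs ≈2.0).

II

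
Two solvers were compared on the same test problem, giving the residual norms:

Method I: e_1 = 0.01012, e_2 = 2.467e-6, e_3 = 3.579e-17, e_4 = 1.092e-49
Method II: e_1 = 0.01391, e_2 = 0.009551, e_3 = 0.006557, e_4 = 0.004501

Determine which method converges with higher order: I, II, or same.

I

Method I: p ≈ ln(1.092e-49/3.579e-17)/ln(3.579e-17/2.467e-6) ≈ 3.00.
Method II: p ≈ ln(0.004501/0.006557)/ln(0.006557/0.009551) ≈ 1.00.
Method I has the higher order (≈3.0 vs ≈1.0).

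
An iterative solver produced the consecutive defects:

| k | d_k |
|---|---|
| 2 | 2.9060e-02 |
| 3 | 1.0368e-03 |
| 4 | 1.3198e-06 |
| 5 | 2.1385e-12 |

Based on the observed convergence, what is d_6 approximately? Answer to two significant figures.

First estimate the order: p ≈ ln(d_5/d_4) / ln(d_4/d_3) = ln(2.1385e-12/1.3198e-06)/ln(1.3198e-06/1.0368e-03) = ln(1.62032e-06)/ln(0.00127296) ≈ 2.0000.
Then d_6 ≈ d_5·(d_5/d_4)^p = 2.1385e-12·(1.62032e-06)^2.0000 = 2.1385e-12·2.62544e-12 ≈ 5.615e-24.

5.6e-24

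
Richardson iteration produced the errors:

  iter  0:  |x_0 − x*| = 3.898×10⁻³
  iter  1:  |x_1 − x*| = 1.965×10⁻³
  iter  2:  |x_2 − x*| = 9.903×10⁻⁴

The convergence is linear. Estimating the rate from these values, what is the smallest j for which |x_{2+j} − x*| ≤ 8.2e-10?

21

Rate ρ ≈ |x_2 − x*|/|x_1 − x*| = 9.903×10⁻⁴/1.965×10⁻³ = 0.5040.
After j more steps, |x_{2+j} − x*| ≈ 9.903×10⁻⁴·ρ^j; need ρ^j ≤ 8.2e-10/9.903×10⁻⁴ = 8.28032e-07.
j ≥ ln(8.28032e-07)/ln(0.5040) = -14.0042/-0.68518 = 20.439.
So 21 more iterations are needed.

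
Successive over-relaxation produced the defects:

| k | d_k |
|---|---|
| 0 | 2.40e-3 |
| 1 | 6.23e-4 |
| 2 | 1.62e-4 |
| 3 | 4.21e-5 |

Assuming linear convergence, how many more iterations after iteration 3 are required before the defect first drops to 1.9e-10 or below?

10

Rate ρ ≈ d_3/d_2 = 4.21e-5/1.62e-4 = 0.2599.
After j more steps, d_{3+j} ≈ 4.21e-5·ρ^j; need ρ^j ≤ 1.9e-10/4.21e-5 = 4.51306e-06.
j ≥ ln(4.51306e-06)/ln(0.2599) = -12.3085/-1.34746 = 9.135.
So 10 more iterations are needed.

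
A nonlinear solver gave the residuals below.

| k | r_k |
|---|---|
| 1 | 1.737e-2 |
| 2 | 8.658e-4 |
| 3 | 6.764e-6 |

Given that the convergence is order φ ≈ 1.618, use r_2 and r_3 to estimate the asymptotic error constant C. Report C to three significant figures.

C ≈ r_3 / r_2^1.618
  = 6.764e-6 / (8.658e-4)^1.618
  = 6.764e-6 / 1.10852e-05 ≈ 0.61019

0.610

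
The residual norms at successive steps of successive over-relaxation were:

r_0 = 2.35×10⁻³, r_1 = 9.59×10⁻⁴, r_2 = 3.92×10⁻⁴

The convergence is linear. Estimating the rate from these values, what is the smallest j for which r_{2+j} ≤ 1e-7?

Rate ρ ≈ r_2/r_1 = 3.92×10⁻⁴/9.59×10⁻⁴ = 0.4088.
After j more steps, r_{2+j} ≈ 3.92×10⁻⁴·ρ^j; need ρ^j ≤ 1e-7/3.92×10⁻⁴ = 0.000255102.
j ≥ ln(0.000255102)/ln(0.4088) = -8.2738/-0.89453 = 9.249.
So 10 more iterations are needed.

10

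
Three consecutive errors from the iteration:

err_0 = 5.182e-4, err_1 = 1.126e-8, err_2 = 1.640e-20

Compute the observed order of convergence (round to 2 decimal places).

2.54

p ≈ ln(err_2/err_1) / ln(err_1/err_0)
  = ln(1.640e-20/1.126e-8) / ln(1.126e-8/5.182e-4)
  = ln(1.45648e-12) / ln(2.17291e-05)
  = -27.25500 / -10.73686 ≈ 2.53845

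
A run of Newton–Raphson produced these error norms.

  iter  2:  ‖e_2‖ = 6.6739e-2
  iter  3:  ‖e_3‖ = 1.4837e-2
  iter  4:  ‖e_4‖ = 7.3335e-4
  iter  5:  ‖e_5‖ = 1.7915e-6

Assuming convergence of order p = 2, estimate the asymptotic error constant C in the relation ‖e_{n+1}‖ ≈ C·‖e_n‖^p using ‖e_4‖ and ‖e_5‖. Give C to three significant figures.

C ≈ ‖e_5‖ / ‖e_4‖^2
  = 1.7915e-6 / (7.3335e-4)^2
  = 1.7915e-6 / 5.37802e-07 ≈ 3.3312

3.33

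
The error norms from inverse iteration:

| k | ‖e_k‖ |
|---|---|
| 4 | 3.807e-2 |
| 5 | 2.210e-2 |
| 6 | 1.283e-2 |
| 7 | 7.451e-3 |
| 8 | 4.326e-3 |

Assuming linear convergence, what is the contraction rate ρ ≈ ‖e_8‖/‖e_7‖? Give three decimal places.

0.581

ρ ≈ ‖e_8‖/‖e_7‖ = 4.326e-3/7.451e-3 = 0.58059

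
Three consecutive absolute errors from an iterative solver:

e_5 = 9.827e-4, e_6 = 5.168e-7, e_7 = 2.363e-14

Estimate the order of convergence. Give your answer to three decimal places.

p ≈ ln(e_7/e_6) / ln(e_6/e_5)
  = ln(2.363e-14/5.168e-7) / ln(5.168e-7/9.827e-4)
  = ln(4.57237e-08) / ln(0.000525898)
  = -16.900649 / -7.550403 ≈ 2.238377

2.238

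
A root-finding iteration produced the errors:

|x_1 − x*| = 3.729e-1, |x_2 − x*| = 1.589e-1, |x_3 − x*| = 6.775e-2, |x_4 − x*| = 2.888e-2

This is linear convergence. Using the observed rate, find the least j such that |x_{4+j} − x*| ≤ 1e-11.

26

Rate ρ ≈ |x_4 − x*|/|x_3 − x*| = 2.888e-2/6.775e-2 = 0.4263.
After j more steps, |x_{4+j} − x*| ≈ 2.888e-2·ρ^j; need ρ^j ≤ 1e-11/2.888e-2 = 3.4626e-10.
j ≥ ln(3.4626e-10)/ln(0.4263) = -21.7838/-0.85261 = 25.550.
So 26 more iterations are needed.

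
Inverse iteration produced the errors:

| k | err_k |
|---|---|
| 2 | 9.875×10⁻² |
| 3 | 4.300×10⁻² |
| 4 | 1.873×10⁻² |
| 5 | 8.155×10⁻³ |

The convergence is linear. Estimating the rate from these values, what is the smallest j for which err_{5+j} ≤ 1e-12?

Rate ρ ≈ err_5/err_4 = 8.155×10⁻³/1.873×10⁻² = 0.4354.
After j more steps, err_{5+j} ≈ 8.155×10⁻³·ρ^j; need ρ^j ≤ 1e-12/8.155×10⁻³ = 1.22624e-10.
j ≥ ln(1.22624e-10)/ln(0.4354) = -22.8219/-0.83149 = 27.447.
So 28 more iterations are needed.

28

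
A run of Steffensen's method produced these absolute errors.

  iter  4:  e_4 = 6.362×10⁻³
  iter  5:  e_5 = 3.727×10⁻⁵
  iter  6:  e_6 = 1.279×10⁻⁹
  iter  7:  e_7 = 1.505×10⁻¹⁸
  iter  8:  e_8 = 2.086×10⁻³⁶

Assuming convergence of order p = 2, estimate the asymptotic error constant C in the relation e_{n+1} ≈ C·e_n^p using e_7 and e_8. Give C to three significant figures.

0.921

C ≈ e_8 / e_7^2
  = 2.086×10⁻³⁶ / (1.505×10⁻¹⁸)^2
  = 2.086×10⁻³⁶ / 2.26503e-36 ≈ 0.92096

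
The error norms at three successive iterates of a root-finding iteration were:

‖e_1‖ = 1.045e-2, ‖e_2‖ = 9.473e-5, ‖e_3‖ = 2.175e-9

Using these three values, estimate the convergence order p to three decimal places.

p ≈ ln(‖e_3‖/‖e_2‖) / ln(‖e_2‖/‖e_1‖)
  = ln(2.175e-9/9.473e-5) / ln(9.473e-5/1.045e-2)
  = ln(2.296e-05) / ln(0.00906507)
  = -10.681757 / -4.703327 ≈ 2.271107

2.271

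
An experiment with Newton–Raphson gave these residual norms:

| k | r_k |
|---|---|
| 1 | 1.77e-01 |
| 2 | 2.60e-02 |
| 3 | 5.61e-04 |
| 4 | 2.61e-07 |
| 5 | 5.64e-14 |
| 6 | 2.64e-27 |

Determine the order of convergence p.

2

Consecutive ratios: r_6/r_5 = 2.64e-27/5.64e-14 = 4.68085e-14, r_5/r_4 = 5.64e-14/2.61e-07 = 2.16092e-07.
p ≈ ln(4.68085e-14)/ln(2.16092e-07) = -30.6927/-15.3476 ≈ 2.00.
So the convergence is quadratic (order 2).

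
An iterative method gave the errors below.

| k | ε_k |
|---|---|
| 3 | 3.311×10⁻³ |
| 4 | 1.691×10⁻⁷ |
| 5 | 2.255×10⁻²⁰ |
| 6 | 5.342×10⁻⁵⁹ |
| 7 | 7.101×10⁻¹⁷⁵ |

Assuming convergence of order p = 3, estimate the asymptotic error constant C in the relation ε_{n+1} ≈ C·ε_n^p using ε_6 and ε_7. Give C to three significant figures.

C ≈ ε_7 / ε_6^3
  = 7.101×10⁻¹⁷⁵ / (5.342×10⁻⁵⁹)^3
  = 7.101×10⁻¹⁷⁵ / 1.52444e-175 ≈ 4.6581

4.66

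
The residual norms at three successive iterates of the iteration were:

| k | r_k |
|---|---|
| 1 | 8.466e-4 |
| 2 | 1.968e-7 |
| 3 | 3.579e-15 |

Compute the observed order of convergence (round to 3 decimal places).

p ≈ ln(r_3/r_2) / ln(r_2/r_1)
  = ln(3.579e-15/1.968e-7) / ln(1.968e-7/8.466e-4)
  = ln(1.8186e-08) / ln(0.000232459)
  = -17.822614 / -8.366797 ≈ 2.130160

2.130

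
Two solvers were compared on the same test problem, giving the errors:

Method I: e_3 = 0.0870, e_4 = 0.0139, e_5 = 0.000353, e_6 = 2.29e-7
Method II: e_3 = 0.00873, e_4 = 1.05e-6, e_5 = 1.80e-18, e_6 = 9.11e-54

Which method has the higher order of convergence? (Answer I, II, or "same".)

II

Method I: p ≈ ln(2.29e-7/0.000353)/ln(0.000353/0.0139) ≈ 2.00.
Method II: p ≈ ln(9.11e-54/1.80e-18)/ln(1.80e-18/1.05e-6) ≈ 3.00.
Method II has the higher order (≈3.0 vs ≈2.0).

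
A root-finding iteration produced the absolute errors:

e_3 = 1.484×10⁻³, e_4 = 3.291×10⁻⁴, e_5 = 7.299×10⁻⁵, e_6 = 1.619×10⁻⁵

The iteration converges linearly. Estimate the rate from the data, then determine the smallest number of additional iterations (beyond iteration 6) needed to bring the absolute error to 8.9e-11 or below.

Rate ρ ≈ e_6/e_5 = 1.619×10⁻⁵/7.299×10⁻⁵ = 0.2218.
After j more steps, e_{6+j} ≈ 1.619×10⁻⁵·ρ^j; need ρ^j ≤ 8.9e-11/1.619×10⁻⁵ = 5.49722e-06.
j ≥ ln(5.49722e-06)/ln(0.2218) = -12.1113/-1.50598 = 8.042.
So 9 more iterations are needed.

9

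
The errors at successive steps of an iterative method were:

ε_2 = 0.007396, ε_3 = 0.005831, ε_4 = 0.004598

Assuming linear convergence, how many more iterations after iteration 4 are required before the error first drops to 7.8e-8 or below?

Rate ρ ≈ ε_4/ε_3 = 0.004598/0.005831 = 0.7885.
After j more steps, ε_{4+j} ≈ 0.004598·ρ^j; need ρ^j ≤ 7.8e-8/0.004598 = 1.69639e-05.
j ≥ ln(1.69639e-05)/ln(0.7885) = -10.9844/-0.23762 = 46.227.
So 47 more iterations are needed.

47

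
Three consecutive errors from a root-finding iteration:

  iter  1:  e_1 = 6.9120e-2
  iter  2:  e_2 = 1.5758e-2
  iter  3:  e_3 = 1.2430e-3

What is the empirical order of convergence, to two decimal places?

1.72

p ≈ ln(e_3/e_2) / ln(e_2/e_1)
  = ln(1.2430e-3/1.5758e-2) / ln(1.5758e-2/6.9120e-2)
  = ln(0.0788806) / ln(0.22798)
  = -2.53982 / -1.47850 ≈ 1.71784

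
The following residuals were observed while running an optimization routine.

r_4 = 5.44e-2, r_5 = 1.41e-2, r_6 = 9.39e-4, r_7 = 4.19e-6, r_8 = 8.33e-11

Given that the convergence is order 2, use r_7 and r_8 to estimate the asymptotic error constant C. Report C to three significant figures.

4.74

C ≈ r_8 / r_7^2
  = 8.33e-11 / (4.19e-6)^2
  = 8.33e-11 / 1.75561e-11 ≈ 4.7448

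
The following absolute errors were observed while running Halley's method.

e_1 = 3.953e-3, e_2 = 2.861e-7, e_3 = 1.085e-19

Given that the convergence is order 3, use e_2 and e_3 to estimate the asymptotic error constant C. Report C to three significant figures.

4.63

C ≈ e_3 / e_2^3
  = 1.085e-19 / (2.861e-7)^3
  = 1.085e-19 / 2.34182e-20 ≈ 4.6331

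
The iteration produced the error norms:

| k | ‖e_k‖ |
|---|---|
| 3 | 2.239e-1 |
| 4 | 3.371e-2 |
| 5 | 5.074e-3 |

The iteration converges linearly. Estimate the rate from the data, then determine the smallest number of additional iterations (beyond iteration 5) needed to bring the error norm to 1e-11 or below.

Rate ρ ≈ ‖e_5‖/‖e_4‖ = 5.074e-3/3.371e-2 = 0.1505.
After j more steps, ‖e_{5+j}‖ ≈ 5.074e-3·ρ^j; need ρ^j ≤ 1e-11/5.074e-3 = 1.97083e-09.
j ≥ ln(1.97083e-09)/ln(0.1505) = -20.0448/-1.89379 = 10.584.
So 11 more iterations are needed.

11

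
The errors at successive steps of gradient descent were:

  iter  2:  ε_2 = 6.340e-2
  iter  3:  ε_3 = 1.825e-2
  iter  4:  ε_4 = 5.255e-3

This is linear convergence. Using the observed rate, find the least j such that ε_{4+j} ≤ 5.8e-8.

10

Rate ρ ≈ ε_4/ε_3 = 5.255e-3/1.825e-2 = 0.2879.
After j more steps, ε_{4+j} ≈ 5.255e-3·ρ^j; need ρ^j ≤ 5.8e-8/5.255e-3 = 1.10371e-05.
j ≥ ln(1.10371e-05)/ln(0.2879) = -11.4142/-1.24514 = 9.167.
So 10 more iterations are needed.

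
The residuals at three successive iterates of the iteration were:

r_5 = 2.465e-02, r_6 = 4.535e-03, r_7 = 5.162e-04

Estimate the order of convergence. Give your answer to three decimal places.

p ≈ ln(r_7/r_6) / ln(r_6/r_5)
  = ln(5.162e-04/4.535e-03) / ln(4.535e-03/2.465e-02)
  = ln(0.113826) / ln(0.183976)
  = -2.173084 / -1.692950 ≈ 1.283608

1.284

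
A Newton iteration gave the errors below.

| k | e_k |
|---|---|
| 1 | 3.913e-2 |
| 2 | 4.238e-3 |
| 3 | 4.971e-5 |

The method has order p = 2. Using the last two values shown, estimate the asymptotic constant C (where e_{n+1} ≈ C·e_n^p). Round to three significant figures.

C ≈ e_3 / e_2^2
  = 4.971e-5 / (4.238e-3)^2
  = 4.971e-5 / 1.79606e-05 ≈ 2.7677

2.77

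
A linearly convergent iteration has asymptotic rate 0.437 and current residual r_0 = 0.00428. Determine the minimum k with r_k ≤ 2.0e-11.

24

After k steps, r_k ≈ 0.00428·0.437^k.
Need 0.437^k ≤ 2.0e-11/0.00428 = 4.6729e-09.
k ≥ ln(4.6729e-09)/ln(0.437) = -19.1815/-0.82782 = 23.171.
Smallest integer k = 24.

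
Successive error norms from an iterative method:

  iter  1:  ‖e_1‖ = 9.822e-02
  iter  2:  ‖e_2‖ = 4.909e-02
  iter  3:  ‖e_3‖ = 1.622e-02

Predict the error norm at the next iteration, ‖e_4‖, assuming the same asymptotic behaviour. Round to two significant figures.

First estimate the order: p ≈ ln(‖e_3‖/‖e_2‖) / ln(‖e_2‖/‖e_1‖) = ln(1.622e-02/4.909e-02)/ln(4.909e-02/9.822e-02) = ln(0.330414)/ln(0.499796) ≈ 1.5967.
Then ‖e_4‖ ≈ ‖e_3‖·(‖e_3‖/‖e_2‖)^p = 1.622e-02·(0.330414)^1.5967 = 1.622e-02·0.17064 ≈ 0.002768.

2.8e-3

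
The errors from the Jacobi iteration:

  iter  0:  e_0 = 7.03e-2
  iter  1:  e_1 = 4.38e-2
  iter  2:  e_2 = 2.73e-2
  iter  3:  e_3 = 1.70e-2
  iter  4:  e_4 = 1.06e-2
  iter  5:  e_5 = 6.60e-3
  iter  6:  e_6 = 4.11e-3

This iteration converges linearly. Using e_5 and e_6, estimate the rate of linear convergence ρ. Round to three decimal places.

0.623

ρ ≈ e_6/e_5 = 4.11e-3/6.60e-3 = 0.62273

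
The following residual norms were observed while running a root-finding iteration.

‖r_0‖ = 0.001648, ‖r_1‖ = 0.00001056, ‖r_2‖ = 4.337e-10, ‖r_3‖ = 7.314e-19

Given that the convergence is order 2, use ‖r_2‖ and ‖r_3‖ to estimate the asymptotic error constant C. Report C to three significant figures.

C ≈ ‖r_3‖ / ‖r_2‖^2
  = 7.314e-19 / (4.337e-10)^2
  = 7.314e-19 / 1.88096e-19 ≈ 3.8884

3.89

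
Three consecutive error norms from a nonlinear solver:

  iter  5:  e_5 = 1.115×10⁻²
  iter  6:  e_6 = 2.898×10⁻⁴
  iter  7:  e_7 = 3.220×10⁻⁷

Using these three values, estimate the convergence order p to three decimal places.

1.864

p ≈ ln(e_7/e_6) / ln(e_6/e_5)
  = ln(3.220×10⁻⁷/2.898×10⁻⁴) / ln(2.898×10⁻⁴/1.115×10⁻²)
  = ln(0.00111111) / ln(0.025991)
  = -6.802396 / -3.650005 ≈ 1.863668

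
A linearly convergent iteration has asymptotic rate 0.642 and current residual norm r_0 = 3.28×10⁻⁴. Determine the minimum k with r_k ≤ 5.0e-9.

26

After k steps, r_k ≈ 3.28×10⁻⁴·0.642^k.
Need 0.642^k ≤ 5.0e-9/3.28×10⁻⁴ = 1.52439e-05.
k ≥ ln(1.52439e-05)/ln(0.642) = -11.0913/-0.44317 = 25.027.
Smallest integer k = 26.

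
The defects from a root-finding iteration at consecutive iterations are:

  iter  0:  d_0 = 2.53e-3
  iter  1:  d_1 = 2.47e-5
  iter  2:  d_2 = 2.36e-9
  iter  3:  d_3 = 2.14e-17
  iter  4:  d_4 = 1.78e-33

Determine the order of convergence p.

2

Consecutive ratios: d_4/d_3 = 1.78e-33/2.14e-17 = 8.31776e-17, d_3/d_2 = 2.14e-17/2.36e-9 = 9.0678e-09.
p ≈ ln(8.31776e-17)/ln(9.0678e-09) = -37.0256/-18.5185 ≈ 2.00.
So the convergence is quadratic (order 2).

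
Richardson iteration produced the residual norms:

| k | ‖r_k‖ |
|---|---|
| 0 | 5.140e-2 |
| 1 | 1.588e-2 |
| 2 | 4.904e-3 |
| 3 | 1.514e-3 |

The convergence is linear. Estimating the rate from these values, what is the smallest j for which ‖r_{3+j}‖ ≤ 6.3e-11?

15

Rate ρ ≈ ‖r_3‖/‖r_2‖ = 1.514e-3/4.904e-3 = 0.3087.
After j more steps, ‖r_{3+j}‖ ≈ 1.514e-3·ρ^j; need ρ^j ≤ 6.3e-11/1.514e-3 = 4.16116e-08.
j ≥ ln(4.16116e-08)/ln(0.3087) = -16.9949/-1.17539 = 14.459.
So 15 more iterations are needed.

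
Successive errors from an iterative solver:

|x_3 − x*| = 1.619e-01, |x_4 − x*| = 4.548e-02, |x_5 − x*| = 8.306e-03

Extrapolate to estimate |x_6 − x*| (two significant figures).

8.5e-4

First estimate the order: p ≈ ln(|x_5 − x*|/|x_4 − x*|) / ln(|x_4 − x*|/|x_3 − x*|) = ln(8.306e-03/4.548e-02)/ln(4.548e-02/1.619e-01) = ln(0.18263)/ln(0.280914) ≈ 1.3391.
Then |x_6 − x*| ≈ |x_5 − x*|·(|x_5 − x*|/|x_4 − x*|)^p = 8.306e-03·(0.18263)^1.3391 = 8.306e-03·0.102606 ≈ 0.0008522.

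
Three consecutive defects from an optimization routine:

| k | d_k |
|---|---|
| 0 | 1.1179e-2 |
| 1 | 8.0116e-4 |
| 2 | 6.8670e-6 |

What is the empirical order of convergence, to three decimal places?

1.806

p ≈ ln(d_2/d_1) / ln(d_1/d_0)
  = ln(6.8670e-6/8.0116e-4) / ln(8.0116e-4/1.1179e-2)
  = ln(0.00857132) / ln(0.0716665)
  = -4.759334 / -2.635732 ≈ 1.805697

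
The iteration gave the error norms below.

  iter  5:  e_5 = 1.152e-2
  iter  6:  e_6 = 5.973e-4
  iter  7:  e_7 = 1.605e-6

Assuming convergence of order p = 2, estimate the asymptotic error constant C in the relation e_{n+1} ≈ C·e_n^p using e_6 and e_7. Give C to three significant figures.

4.50

C ≈ e_7 / e_6^2
  = 1.605e-6 / (5.973e-4)^2
  = 1.605e-6 / 3.56767e-07 ≈ 4.4987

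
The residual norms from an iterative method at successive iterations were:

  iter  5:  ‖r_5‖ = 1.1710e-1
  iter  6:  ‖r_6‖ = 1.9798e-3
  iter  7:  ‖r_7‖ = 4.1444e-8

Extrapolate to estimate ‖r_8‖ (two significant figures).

First estimate the order: p ≈ ln(‖r_7‖/‖r_6‖) / ln(‖r_6‖/‖r_5‖) = ln(4.1444e-8/1.9798e-3)/ln(1.9798e-3/1.1710e-1) = ln(2.09334e-05)/ln(0.0169069) ≈ 2.6407.
Then ‖r_8‖ ≈ ‖r_7‖·(‖r_7‖/‖r_6‖)^p = 4.1444e-8·(2.09334e-05)^2.6407 = 4.1444e-8·4.40293e-13 ≈ 1.825e-20.

1.8e-20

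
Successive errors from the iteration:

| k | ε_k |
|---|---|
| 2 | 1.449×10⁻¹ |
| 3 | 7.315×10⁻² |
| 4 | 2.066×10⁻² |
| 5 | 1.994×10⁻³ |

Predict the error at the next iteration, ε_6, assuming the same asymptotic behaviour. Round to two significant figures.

First estimate the order: p ≈ ln(ε_5/ε_4) / ln(ε_4/ε_3) = ln(1.994×10⁻³/2.066×10⁻²)/ln(2.066×10⁻²/7.315×10⁻²) = ln(0.096515)/ln(0.282433) ≈ 1.8493.
Then ε_6 ≈ ε_5·(ε_5/ε_4)^p = 1.994×10⁻³·(0.096515)^1.8493 = 1.994×10⁻³·0.0132499 ≈ 2.642e-05.

2.6e-5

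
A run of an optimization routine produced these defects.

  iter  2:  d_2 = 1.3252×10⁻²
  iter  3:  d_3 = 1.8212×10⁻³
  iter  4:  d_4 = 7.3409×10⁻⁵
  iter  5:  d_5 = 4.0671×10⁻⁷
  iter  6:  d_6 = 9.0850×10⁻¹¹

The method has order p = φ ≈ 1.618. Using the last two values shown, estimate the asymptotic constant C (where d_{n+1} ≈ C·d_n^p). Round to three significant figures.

C ≈ d_6 / d_5^1.618
  = 9.0850×10⁻¹¹ / (4.0671×10⁻⁷)^1.618
  = 9.0850×10⁻¹¹ / 4.56902e-11 ≈ 1.9884

1.99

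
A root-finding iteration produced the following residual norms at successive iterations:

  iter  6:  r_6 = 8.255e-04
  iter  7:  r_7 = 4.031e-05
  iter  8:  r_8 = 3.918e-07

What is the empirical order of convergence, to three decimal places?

1.535

p ≈ ln(r_8/r_7) / ln(r_7/r_6)
  = ln(3.918e-07/4.031e-05) / ln(4.031e-05/8.255e-04)
  = ln(0.00971967) / ln(0.048831)
  = -4.633604 / -3.019390 ≈ 1.534616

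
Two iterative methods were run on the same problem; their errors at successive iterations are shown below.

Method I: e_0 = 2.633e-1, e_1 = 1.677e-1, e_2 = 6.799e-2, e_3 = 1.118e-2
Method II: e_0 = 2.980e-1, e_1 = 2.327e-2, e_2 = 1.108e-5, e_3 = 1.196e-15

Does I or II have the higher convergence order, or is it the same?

II

Method I: p ≈ ln(1.118e-2/6.799e-2)/ln(6.799e-2/1.677e-1) ≈ 2.00.
Method II: p ≈ ln(1.196e-15/1.108e-5)/ln(1.108e-5/2.327e-2) ≈ 3.00.
Method II has the higher order (≈3.0 vs ≈2.0).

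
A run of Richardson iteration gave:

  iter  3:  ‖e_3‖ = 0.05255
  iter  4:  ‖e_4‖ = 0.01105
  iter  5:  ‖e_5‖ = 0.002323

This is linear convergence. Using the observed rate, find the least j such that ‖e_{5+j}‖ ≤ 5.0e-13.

Rate ρ ≈ ‖e_5‖/‖e_4‖ = 0.002323/0.01105 = 0.2102.
After j more steps, ‖e_{5+j}‖ ≈ 0.002323·ρ^j; need ρ^j ≤ 5.0e-13/0.002323 = 2.15239e-10.
j ≥ ln(2.15239e-10)/ln(0.2102) = -22.2593/-1.55970 = 14.272.
So 15 more iterations are needed.

15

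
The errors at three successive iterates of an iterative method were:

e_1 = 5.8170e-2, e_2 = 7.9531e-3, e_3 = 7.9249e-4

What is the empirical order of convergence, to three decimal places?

p ≈ ln(e_3/e_2) / ln(e_2/e_1)
  = ln(7.9249e-4/7.9531e-3) / ln(7.9531e-3/5.8170e-2)
  = ln(0.0996454) / ln(0.136722)
  = -2.306137 / -1.989806 ≈ 1.158976

1.159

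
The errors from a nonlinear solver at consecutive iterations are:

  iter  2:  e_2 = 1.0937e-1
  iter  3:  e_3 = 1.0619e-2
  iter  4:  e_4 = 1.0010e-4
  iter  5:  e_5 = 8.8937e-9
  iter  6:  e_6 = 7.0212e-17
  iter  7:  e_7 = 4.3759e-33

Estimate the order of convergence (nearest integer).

Consecutive ratios: e_7/e_6 = 4.3759e-33/7.0212e-17 = 6.23241e-17, e_6/e_5 = 7.0212e-17/8.8937e-9 = 7.89458e-09.
p ≈ ln(6.23241e-17)/ln(7.89458e-09) = -37.3142/-18.6571 ≈ 2.00.
So the convergence is quadratic (order 2).

2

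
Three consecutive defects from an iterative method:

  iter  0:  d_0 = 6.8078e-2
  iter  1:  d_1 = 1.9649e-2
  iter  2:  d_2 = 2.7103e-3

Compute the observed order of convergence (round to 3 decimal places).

p ≈ ln(d_2/d_1) / ln(d_1/d_0)
  = ln(2.7103e-3/1.9649e-2) / ln(1.9649e-2/6.8078e-2)
  = ln(0.137936) / ln(0.288625)
  = -1.980965 / -1.242627 ≈ 1.594175

1.594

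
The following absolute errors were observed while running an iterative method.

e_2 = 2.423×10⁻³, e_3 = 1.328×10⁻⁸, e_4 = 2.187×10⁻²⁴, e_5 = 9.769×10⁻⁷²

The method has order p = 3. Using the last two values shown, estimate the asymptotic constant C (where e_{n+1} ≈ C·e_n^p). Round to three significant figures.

C ≈ e_5 / e_4^3
  = 9.769×10⁻⁷² / (2.187×10⁻²⁴)^3
  = 9.769×10⁻⁷² / 1.04604e-71 ≈ 0.93391

0.934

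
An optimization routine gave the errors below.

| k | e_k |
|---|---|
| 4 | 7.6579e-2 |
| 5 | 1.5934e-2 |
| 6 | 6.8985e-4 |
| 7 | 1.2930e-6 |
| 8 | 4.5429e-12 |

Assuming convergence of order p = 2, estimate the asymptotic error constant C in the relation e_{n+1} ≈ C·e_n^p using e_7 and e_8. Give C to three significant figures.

C ≈ e_8 / e_7^2
  = 4.5429e-12 / (1.2930e-6)^2
  = 4.5429e-12 / 1.67185e-12 ≈ 2.7173

2.72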